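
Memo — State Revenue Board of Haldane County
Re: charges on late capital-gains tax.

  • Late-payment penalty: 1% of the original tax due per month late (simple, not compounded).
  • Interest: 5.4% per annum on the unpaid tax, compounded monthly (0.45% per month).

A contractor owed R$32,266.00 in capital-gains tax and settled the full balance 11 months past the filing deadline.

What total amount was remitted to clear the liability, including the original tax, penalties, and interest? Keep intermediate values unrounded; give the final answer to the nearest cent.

R$37,448.85

Late-payment penalty = 1% × R$32,266.00 × 11 mo = R$3,549.26
Interest: R$32,266.00 × ((1 + 0.0045)^11 − 1) = R$32,266.00 × 0.0506289… = R$1,633.5928…
Total = R$32,266.00 + R$3,549.2600 + R$1,633.5928… = R$37,448.85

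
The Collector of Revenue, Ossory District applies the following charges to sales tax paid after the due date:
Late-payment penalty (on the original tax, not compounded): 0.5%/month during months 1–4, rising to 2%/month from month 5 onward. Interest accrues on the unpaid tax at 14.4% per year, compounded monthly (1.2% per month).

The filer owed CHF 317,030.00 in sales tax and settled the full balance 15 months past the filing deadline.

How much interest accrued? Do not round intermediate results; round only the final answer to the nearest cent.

Interest: CHF 317,030.00 × ((1 + 0.012)^15 − 1) = CHF 317,030.00 × 0.1959353… = CHF 62,117.3704…

CHF 62,117.37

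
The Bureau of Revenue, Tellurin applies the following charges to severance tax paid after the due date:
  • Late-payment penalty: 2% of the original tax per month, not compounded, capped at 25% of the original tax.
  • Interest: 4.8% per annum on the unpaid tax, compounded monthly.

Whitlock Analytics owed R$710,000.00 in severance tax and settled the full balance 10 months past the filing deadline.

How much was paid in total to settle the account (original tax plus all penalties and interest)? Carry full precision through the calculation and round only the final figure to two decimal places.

R$880,916.69

Penalty: 10 × 2% × R$710,000.00 = R$142,000.00 (below the 25% cap of R$177,500.00)
Interest (4.8%/yr ÷ 12 = 0.4%/month): R$710,000.00 × ((1 + 0.004)^10 − 1) = R$28,916.6912…
Total = R$710,000.00 + R$142,000.0000 + R$28,916.6912… = R$880,916.69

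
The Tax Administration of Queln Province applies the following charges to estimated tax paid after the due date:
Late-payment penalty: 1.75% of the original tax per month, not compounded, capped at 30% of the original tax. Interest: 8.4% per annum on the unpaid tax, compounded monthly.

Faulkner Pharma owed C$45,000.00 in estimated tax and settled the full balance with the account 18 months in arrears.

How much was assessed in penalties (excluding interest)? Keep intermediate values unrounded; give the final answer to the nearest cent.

C$13,500.00

Penalty (uncapped): 18 × 1.75% × C$45,000.00 = C$14,175.00; cap = 30% × C$45,000.00 = C$13,500.00 → penalty = C$13,500.00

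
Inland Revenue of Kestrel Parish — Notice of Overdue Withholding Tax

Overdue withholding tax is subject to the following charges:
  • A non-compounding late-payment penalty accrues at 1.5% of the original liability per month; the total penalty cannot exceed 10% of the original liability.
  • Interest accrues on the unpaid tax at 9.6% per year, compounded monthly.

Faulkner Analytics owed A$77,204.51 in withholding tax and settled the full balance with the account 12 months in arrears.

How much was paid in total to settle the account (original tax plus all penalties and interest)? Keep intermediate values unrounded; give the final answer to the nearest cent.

A$92,671.56

Penalty (uncapped): 12 × 1.5% × A$77,204.51 = A$13,896.81…; cap = 10% × A$77,204.51 = A$7,720.45… → penalty = A$7,720.45…
Interest (9.6%/yr ÷ 12 = 0.8%/month): A$77,204.51 × ((1 + 0.008)^12 − 1) = A$7,746.5997…
Total = A$77,204.51 + A$7,720.4510 + A$7,746.5997… = A$92,671.56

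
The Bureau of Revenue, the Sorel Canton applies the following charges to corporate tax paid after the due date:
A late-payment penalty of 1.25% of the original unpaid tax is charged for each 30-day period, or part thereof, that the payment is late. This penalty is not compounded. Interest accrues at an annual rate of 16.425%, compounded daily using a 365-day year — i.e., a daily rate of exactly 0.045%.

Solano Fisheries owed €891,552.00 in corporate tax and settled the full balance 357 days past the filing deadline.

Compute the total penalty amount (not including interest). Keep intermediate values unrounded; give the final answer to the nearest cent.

Penalty periods: ⌈357/30⌉ = 12; penalty = 12 × 1.25% × €891,552.00 = €133,732.80

€133,732.80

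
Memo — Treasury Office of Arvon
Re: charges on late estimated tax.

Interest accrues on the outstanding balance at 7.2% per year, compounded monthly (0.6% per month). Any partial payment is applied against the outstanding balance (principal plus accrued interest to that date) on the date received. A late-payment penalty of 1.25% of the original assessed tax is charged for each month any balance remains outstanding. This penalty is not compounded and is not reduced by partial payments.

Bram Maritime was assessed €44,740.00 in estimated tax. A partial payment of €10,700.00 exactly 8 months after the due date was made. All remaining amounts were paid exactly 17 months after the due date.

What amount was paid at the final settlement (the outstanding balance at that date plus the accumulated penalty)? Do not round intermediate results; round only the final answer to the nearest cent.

Balance at month 8: €44,740.0000 × (1 + 0.006)^8 = €46,933.1632…
After €10,700.00 payment: €46,933.1632… − €10,700.00 = €36,233.1632…
Balance at month 17: €36,233.1632… × (1 + 0.006)^9 = €38,237.3755…
Penalty: 17 × 1.25% × €44,740.00 = €9,507.25
Final settlement = outstanding balance + penalty = €38,237.3755… + €9,507.25 = €47,744.63

€47,744.63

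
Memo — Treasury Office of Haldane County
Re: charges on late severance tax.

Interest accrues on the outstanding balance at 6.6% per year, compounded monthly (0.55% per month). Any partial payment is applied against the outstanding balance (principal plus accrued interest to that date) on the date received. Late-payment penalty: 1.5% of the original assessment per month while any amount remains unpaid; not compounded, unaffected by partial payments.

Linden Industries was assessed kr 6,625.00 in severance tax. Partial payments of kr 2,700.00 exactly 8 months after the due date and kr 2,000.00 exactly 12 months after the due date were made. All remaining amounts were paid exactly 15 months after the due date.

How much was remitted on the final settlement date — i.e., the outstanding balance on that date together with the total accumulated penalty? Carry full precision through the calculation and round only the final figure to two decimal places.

kr 3,844.88

Balance at month 8: kr 6,625.0000 × (1 + 0.0055)^8 = kr 6,922.1735…
After kr 2,700.00 payment: kr 6,922.1735… − kr 2,700.00 = kr 4,222.1735…
Balance at month 12: kr 4,222.1735… × (1 + 0.0055)^4 = kr 4,315.8305…
After kr 2,000.00 payment: kr 4,315.8305… − kr 2,000.00 = kr 2,315.8305…
Balance at month 15: kr 2,315.8305… × (1 + 0.0055)^3 = kr 2,354.2522…
Penalty: 15 × 1.5% × kr 6,625.00 = kr 1,490.63…
Final settlement = outstanding balance + penalty = kr 2,354.2522… + kr 1,490.63… = kr 3,844.88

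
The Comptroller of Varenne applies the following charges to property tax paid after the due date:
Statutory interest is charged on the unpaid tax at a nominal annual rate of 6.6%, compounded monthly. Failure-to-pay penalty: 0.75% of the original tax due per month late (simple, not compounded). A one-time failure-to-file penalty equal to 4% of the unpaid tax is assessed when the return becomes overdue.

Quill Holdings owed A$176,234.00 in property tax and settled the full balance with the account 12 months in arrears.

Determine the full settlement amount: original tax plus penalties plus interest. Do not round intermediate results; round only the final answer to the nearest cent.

Failure-to-file penalty: 4% × A$176,234.00 = A$7,049.36
Failure-to-pay penalty: 12 × 0.75% × A$176,234.00 = A$15,861.06
Interest (6.6%/yr ÷ 12 = 0.55%/month): A$176,234.00 × ((1 + 0.0055)^12 − 1) = A$11,989.8263…
Total = A$176,234.00 + A$22,910.4200 + A$11,989.8263… = A$211,134.25

A$211,134.25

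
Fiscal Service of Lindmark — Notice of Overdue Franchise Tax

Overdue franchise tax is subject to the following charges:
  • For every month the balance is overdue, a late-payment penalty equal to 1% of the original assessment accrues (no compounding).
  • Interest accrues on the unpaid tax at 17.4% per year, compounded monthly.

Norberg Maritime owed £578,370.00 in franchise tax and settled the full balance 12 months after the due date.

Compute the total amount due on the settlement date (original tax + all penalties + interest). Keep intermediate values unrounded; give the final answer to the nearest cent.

£756,837.40

Late-payment penalty = 1% × £578,370.00 × 12 mo = £69,404.40
Interest (17.4%/yr ÷ 12 = 1.45%/month): £578,370.00 × ((1 + 0.0145)^12 − 1) = £109,062.9969…
Total = £578,370.00 + £69,404.4000 + £109,062.9969… = £756,837.40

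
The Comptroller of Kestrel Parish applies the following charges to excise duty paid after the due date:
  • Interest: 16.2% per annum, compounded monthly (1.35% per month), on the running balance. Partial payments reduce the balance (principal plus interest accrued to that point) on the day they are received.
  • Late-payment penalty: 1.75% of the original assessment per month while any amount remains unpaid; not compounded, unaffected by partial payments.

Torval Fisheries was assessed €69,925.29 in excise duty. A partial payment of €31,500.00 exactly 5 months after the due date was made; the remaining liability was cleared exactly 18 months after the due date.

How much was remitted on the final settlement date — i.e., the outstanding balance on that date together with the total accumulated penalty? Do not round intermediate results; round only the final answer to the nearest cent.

€73,542.22

Balance at month 5: €69,925.2900 × (1 + 0.0135)^5 = €74,774.4180…
After €31,500.00 payment: €74,774.4180… − €31,500.00 = €43,274.4180…
Balance at month 18: €43,274.4180… × (1 + 0.0135)^13 = €51,515.7498…
Penalty: 18 × 1.75% × €69,925.29 = €22,026.47…
Final settlement = outstanding balance + penalty = €51,515.7498… + €22,026.47… = €73,542.22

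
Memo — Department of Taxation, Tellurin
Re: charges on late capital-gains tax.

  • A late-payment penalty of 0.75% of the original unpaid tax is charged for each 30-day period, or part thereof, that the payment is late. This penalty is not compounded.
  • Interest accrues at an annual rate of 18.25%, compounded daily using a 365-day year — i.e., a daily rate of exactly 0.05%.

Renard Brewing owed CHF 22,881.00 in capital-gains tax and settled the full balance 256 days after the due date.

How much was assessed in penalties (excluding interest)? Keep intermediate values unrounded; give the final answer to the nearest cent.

CHF 1,544.47

Penalty periods: ⌈256/30⌉ = 9; penalty = 9 × 0.75% × CHF 22,881.00 = CHF 1,544.47…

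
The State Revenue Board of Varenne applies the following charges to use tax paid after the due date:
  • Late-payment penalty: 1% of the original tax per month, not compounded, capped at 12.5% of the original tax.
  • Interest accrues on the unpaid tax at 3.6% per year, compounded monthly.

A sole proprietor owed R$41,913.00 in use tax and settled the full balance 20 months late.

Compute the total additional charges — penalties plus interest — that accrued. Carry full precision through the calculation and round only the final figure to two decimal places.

Penalty (uncapped): 20 × 1% × R$41,913.00 = R$8,382.60; cap = 12.5% × R$41,913.00 = R$5,239.13… → penalty = R$5,239.13…
Interest (3.6%/yr ÷ 12 = 0.3%/month): R$41,913.00 × ((1 + 0.003)^20 − 1) = R$2,587.7579…
Penalties + interest = R$5,239.1250 + R$2,587.7579… = R$7,826.88

R$7,826.88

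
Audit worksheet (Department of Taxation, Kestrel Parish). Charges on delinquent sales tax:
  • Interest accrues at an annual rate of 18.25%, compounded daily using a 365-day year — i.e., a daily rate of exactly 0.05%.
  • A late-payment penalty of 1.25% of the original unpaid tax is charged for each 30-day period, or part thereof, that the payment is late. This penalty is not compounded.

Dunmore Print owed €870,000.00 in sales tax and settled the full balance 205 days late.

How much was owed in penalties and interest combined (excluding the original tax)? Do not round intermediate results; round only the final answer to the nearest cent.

€170,005.76

Penalty periods: ⌈205/30⌉ = 7; penalty = 7 × 1.25% × €870,000.00 = €76,125.00
Interest: €870,000.00 × ((1 + 0.0005)^205 − 1) = €870,000.00 × 0.10790892… = €93,880.7611…
Penalties + interest = €76,125.0000 + €93,880.7611… = €170,005.76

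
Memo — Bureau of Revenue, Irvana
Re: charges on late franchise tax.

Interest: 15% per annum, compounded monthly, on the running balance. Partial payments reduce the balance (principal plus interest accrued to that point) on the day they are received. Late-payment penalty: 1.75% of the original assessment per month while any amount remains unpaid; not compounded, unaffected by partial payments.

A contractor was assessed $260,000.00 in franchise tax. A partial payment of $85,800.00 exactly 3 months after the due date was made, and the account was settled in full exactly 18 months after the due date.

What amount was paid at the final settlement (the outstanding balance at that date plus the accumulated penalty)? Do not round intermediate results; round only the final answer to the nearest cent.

$303,675.78

Monthly rate = 15% ÷ 12 = 1.25%
Balance at month 3: $260,000.0000 × (1 + 0.0125)^3 = $269,872.3828…
After $85,800.00 payment: $269,872.3828… − $85,800.00 = $184,072.3828…
Balance at month 18: $184,072.3828… × (1 + 0.0125)^15 = $221,775.7786…
Penalty: 18 × 1.75% × $260,000.00 = $81,900.00
Final settlement = outstanding balance + penalty = $221,775.7786… + $81,900.00 = $303,675.78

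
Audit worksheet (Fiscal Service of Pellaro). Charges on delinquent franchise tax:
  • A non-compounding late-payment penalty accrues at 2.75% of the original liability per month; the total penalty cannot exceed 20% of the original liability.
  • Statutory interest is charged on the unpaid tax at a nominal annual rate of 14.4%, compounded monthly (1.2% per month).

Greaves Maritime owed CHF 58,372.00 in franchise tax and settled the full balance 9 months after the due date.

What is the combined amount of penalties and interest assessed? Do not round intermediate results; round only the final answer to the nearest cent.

Penalty (uncapped): 9 × 2.75% × CHF 58,372.00 = CHF 14,447.07; cap = 20% × CHF 58,372.00 = CHF 11,674.40 → penalty = CHF 11,674.40
Interest: CHF 58,372.00 × ((1 + 0.012)^9 − 1) = CHF 58,372.00 × 0.1133318… = CHF 6,615.4036…
Penalties + interest = CHF 11,674.4000 + CHF 6,615.4036… = CHF 18,289.80

CHF 18,289.80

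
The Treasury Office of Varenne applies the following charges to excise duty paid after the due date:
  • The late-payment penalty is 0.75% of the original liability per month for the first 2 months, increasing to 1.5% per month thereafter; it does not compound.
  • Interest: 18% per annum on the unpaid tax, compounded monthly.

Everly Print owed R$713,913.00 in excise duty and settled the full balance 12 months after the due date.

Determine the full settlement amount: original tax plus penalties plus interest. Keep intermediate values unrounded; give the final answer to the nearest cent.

Penalty, months 1–2: 2 × 0.75% × R$713,913.00 = R$10,708.70…
Penalty, months 3–12: 10 × 1.5% × R$713,913.00 = R$107,086.95
Interest (18%/yr ÷ 12 = 1.5%/month): R$713,913.00 × ((1 + 0.015)^12 − 1) = R$139,654.3556…
Total = R$713,913.00 + R$117,795.6450 + R$139,654.3556… = R$971,363.00

R$971,363.00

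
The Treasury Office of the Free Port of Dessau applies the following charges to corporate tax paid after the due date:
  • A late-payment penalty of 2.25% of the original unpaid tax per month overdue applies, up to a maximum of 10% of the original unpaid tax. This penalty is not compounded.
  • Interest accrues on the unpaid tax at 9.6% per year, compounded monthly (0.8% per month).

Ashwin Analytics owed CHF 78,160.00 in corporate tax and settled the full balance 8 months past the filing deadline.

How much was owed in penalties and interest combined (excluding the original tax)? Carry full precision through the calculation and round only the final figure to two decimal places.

CHF 12,960.57

Penalty (uncapped): 8 × 2.25% × CHF 78,160.00 = CHF 14,068.80; cap = 10% × CHF 78,160.00 = CHF 7,816.00 → penalty = CHF 7,816.00
Interest: CHF 78,160.00 × ((1 + 0.008)^8 − 1) = CHF 78,160.00 × 0.0658210… = CHF 5,144.5663…
Penalties + interest = CHF 7,816.0000 + CHF 5,144.5663… = CHF 12,960.57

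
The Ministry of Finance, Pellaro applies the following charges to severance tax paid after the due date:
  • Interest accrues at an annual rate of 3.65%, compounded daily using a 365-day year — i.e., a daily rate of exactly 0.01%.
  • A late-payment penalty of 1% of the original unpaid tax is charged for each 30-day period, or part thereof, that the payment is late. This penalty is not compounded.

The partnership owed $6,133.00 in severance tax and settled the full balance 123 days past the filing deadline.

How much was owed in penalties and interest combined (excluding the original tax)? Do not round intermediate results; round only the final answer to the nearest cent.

$382.55

Penalty periods: ⌈123/30⌉ = 5; penalty = 5 × 1% × $6,133.00 = $306.65
Interest: $6,133.00 × ((1 + 0.0001)^123 − 1) = $6,133.00 × 0.01237533… = $75.8979…
Penalties + interest = $306.6500 + $75.8979… = $382.55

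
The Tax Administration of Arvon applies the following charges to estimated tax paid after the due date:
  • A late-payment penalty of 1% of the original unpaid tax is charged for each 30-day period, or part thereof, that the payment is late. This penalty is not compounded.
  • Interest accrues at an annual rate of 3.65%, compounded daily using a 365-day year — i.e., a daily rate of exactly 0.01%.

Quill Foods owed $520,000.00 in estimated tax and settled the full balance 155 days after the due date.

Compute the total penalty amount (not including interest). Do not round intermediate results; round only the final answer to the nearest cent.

$31,200.00

Penalty periods: ⌈155/30⌉ = 6; penalty = 6 × 1% × $520,000.00 = $31,200.00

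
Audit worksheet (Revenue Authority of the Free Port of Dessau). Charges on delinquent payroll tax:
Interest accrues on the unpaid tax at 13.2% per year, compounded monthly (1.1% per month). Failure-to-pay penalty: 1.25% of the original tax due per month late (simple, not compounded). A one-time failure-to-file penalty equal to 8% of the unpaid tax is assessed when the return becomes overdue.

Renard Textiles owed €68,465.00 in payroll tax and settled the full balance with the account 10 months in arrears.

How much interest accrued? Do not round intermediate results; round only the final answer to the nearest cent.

Interest: €68,465.00 × ((1 + 0.011)^10 − 1) = €68,465.00 × 0.1156078… = €7,915.0905…

€7,915.09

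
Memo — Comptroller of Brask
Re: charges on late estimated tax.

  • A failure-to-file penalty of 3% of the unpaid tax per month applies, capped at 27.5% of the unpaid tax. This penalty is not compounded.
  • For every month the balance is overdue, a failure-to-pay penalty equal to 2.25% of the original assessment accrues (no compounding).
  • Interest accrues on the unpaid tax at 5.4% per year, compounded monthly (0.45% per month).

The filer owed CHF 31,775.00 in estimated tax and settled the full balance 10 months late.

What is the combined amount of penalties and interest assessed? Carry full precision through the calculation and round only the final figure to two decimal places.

Failure-to-file: 10 × 3% × CHF 31,775.00 = CHF 9,532.50, capped at 27.5% × CHF 31,775.00 = CHF 8,738.13…
Failure-to-pay penalty = 2.25% × CHF 31,775.00 × 10 mo = CHF 7,149.38…
Interest: CHF 31,775.00 × ((1 + 0.0045)^10 − 1) = CHF 31,775.00 × 0.0459223… = CHF 1,459.1802…
Penalties + interest = CHF 15,887.5000 + CHF 1,459.1802… = CHF 17,346.68

CHF 17,346.68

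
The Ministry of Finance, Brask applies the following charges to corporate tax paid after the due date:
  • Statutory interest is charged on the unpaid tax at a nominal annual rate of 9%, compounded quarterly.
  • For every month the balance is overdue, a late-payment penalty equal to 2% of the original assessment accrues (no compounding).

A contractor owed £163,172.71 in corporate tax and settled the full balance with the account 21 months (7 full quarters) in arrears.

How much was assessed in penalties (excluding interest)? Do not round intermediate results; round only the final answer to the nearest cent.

£68,532.54

Late-payment penalty = 2% × £163,172.71 × 21 mo = £68,532.54…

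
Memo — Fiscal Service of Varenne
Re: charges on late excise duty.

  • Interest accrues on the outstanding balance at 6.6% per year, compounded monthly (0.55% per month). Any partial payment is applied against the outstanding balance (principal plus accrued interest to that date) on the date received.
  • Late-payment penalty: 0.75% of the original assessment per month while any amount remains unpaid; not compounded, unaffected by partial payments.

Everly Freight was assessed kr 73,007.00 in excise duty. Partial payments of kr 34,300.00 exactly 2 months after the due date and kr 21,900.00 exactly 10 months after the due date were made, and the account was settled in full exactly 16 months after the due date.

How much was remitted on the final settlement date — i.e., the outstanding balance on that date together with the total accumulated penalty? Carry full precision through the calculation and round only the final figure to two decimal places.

Balance at month 2: kr 73,007.0000 × (1 + 0.0055)^2 = kr 73,812.2855…
After kr 34,300.00 payment: kr 73,812.2855… − kr 34,300.00 = kr 39,512.2855…
Balance at month 10: kr 39,512.2855… × (1 + 0.0055)^8 = kr 41,284.6636…
After kr 21,900.00 payment: kr 41,284.6636… − kr 21,900.00 = kr 19,384.6636…
Balance at month 16: kr 19,384.6636… × (1 + 0.0055)^6 = kr 20,033.2181…
Penalty: 16 × 0.75% × kr 73,007.00 = kr 8,760.84
Final settlement = outstanding balance + penalty = kr 20,033.2181… + kr 8,760.84 = kr 28,794.06

kr 28,794.06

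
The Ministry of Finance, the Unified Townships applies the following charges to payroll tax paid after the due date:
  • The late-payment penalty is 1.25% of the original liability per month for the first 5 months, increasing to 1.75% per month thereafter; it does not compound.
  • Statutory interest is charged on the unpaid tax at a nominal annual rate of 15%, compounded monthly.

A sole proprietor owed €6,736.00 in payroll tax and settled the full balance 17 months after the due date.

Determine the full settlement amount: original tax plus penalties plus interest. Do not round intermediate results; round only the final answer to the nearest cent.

Penalty, months 1–5: 5 × 1.25% × €6,736.00 = €421.00
Penalty, months 6–17: 12 × 1.75% × €6,736.00 = €1,414.56
Interest (15%/yr ÷ 12 = 1.25%/month): €6,736.00 × ((1 + 0.0125)^17 − 1) = €1,583.8907…
Total = €6,736.00 + €1,835.5600 + €1,583.8907… = €10,155.45

€10,155.45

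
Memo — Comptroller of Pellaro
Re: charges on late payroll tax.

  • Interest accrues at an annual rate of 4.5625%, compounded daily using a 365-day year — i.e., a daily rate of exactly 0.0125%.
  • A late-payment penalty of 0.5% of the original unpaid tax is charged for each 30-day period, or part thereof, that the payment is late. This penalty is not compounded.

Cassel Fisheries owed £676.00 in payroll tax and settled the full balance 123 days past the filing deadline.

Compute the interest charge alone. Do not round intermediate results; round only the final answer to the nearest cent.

Interest: £676.00 × ((1 + 0.000125)^123 − 1) = £676.00 × 0.01549283… = £10.4732…

£10.47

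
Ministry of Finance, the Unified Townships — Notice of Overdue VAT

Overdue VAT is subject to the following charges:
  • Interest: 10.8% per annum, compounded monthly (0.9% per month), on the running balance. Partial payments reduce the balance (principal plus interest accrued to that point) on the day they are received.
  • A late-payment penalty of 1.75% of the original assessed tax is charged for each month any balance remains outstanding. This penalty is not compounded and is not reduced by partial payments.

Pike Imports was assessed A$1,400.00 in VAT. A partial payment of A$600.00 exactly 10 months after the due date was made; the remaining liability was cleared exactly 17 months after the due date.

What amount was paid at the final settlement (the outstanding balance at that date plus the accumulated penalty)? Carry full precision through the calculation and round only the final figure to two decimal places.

A$1,408.00

Balance at month 10: A$1,400.0000 × (1 + 0.009)^10 = A$1,531.2274…
After A$600.00 payment: A$1,531.2274… − A$600.00 = A$931.2274…
Balance at month 17: A$931.2274… × (1 + 0.009)^7 = A$991.5027…
Penalty: 17 × 1.75% × A$1,400.00 = A$416.50
Final settlement = outstanding balance + penalty = A$991.5027… + A$416.50 = A$1,408.00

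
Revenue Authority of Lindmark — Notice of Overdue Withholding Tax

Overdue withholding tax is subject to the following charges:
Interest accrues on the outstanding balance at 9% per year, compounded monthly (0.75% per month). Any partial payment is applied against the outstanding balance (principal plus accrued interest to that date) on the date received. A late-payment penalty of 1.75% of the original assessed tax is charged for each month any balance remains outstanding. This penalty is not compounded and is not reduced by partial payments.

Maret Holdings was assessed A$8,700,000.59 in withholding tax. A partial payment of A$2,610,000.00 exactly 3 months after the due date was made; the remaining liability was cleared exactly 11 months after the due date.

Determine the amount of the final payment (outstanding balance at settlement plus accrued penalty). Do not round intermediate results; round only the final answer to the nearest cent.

Balance at month 3: A$8,700,000.5900 × (1 + 0.0075)^3 = A$8,897,222.3987…
After A$2,610,000.00 payment: A$8,897,222.3987… − A$2,610,000.00 = A$6,287,222.3987…
Balance at month 11: A$6,287,222.3987… × (1 + 0.0075)^8 = A$6,674,508.0544…
Penalty: 11 × 1.75% × A$8,700,000.59 = A$1,674,750.11…
Final settlement = outstanding balance + penalty = A$6,674,508.0544… + A$1,674,750.11… = A$8,349,258.17

A$8,349,258.17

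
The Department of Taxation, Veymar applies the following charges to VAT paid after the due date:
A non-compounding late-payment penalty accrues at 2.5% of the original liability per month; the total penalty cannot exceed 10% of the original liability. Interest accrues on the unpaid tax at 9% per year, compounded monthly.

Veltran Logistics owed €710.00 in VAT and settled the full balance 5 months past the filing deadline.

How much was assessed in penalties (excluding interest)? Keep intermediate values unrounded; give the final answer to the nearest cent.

€71.00

Penalty (uncapped): 5 × 2.5% × €710.00 = €88.75; cap = 10% × €710.00 = €71.00 → penalty = €71.00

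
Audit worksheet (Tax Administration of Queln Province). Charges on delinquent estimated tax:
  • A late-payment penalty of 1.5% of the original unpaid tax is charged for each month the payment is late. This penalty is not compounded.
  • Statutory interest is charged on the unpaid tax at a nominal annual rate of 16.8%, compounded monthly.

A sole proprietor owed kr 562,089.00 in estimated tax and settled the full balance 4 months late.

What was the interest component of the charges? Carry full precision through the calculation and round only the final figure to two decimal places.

Interest (16.8%/yr ÷ 12 = 1.4%/month): kr 562,089.00 × ((1 + 0.014)^4 − 1) = kr 32,144.1917…

kr 32,144.19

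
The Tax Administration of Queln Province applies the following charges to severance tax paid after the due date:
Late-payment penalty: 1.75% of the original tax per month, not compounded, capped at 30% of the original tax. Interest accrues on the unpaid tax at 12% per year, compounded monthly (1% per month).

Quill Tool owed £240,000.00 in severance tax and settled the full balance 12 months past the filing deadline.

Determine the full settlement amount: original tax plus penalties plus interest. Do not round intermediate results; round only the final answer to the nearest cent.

Penalty: 12 × 1.75% × £240,000.00 = £50,400.00 (below the 30% cap of £72,000.00)
Interest: £240,000.00 × ((1 + 0.01)^12 − 1) = £240,000.00 × 0.1268250… = £30,438.0072…
Total = £240,000.00 + £50,400.0000 + £30,438.0072… = £320,838.01

£320,838.01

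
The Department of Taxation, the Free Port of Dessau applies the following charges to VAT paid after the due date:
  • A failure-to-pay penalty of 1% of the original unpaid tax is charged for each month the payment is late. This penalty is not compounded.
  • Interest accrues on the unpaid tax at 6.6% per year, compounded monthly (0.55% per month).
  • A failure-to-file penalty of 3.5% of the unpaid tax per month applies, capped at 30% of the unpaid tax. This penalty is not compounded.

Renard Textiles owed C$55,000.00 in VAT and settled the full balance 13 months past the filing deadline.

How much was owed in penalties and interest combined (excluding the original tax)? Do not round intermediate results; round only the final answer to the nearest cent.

C$27,714.93

Failure-to-file: 13 × 3.5% × C$55,000.00 = C$25,025.00, capped at 30% × C$55,000.00 = C$16,500.00
Failure-to-pay penalty: 13 × 1% × C$55,000.00 = C$7,150.00
Interest: C$55,000.00 × ((1 + 0.0055)^13 − 1) = C$55,000.00 × 0.0739077… = C$4,064.9259…
Penalties + interest = C$23,650.0000 + C$4,064.9259… = C$27,714.93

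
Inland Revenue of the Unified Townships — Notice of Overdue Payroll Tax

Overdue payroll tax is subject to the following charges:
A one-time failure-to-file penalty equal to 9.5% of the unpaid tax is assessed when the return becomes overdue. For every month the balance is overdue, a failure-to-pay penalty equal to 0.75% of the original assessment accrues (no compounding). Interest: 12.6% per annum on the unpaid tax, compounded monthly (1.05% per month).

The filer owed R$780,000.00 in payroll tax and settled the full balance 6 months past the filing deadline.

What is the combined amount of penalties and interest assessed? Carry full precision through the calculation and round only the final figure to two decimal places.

R$159,648.13

Failure-to-file penalty: 9.5% × R$780,000.00 = R$74,100.00
Failure-to-pay penalty = 0.75% × R$780,000.00 × 6 mo = R$35,100.00
Interest: R$780,000.00 × ((1 + 0.0105)^6 − 1) = R$780,000.00 × 0.0646771… = R$50,448.1268…
Penalties + interest = R$109,200.0000 + R$50,448.1268… = R$159,648.13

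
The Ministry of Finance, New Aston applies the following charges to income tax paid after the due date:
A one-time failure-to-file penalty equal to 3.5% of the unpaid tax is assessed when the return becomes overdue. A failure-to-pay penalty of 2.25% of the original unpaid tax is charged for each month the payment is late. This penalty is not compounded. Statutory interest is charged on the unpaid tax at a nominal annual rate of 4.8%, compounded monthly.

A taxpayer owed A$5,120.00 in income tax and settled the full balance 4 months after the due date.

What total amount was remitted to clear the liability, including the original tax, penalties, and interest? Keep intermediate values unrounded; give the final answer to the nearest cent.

Failure-to-file penalty: 3.5% × A$5,120.00 = A$179.20
Failure-to-pay penalty = 2.25% × A$5,120.00 × 4 mo = A$460.80
Interest (4.8%/yr ÷ 12 = 0.4%/month): A$5,120.00 × ((1 + 0.004)^4 − 1) = A$82.4128…
Total = A$5,120.00 + A$640.0000 + A$82.4128… = A$5,842.41

A$5,842.41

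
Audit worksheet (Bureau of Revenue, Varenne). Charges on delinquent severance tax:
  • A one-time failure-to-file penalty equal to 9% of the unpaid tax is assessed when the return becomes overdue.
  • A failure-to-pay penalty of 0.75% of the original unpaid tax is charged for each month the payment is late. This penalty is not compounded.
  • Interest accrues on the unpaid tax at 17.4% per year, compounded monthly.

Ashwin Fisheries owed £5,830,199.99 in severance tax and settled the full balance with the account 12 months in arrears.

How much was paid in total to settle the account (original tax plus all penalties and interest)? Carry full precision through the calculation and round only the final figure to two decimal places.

£7,979,034.44

Failure-to-file penalty: 9% × £5,830,199.99 = £524,718.00…
Failure-to-pay penalty: 12 × 0.75% × £5,830,199.99 = £524,718.00…
Interest (17.4%/yr ÷ 12 = 1.45%/month): £5,830,199.99 × ((1 + 0.0145)^12 − 1) = £1,099,398.4529…
Total = £5,830,199.99 + £1,049,435.9982 + £1,099,398.4529… = £7,979,034.44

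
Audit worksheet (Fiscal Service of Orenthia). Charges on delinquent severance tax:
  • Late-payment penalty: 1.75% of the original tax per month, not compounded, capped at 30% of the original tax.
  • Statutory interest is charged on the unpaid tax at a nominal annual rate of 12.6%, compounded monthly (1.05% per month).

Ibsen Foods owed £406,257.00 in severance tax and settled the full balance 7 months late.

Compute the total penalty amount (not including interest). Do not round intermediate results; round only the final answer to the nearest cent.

Penalty: 7 × 1.75% × £406,257.00 = £49,766.48… (below the 30% cap of £121,877.10)

£49,766.48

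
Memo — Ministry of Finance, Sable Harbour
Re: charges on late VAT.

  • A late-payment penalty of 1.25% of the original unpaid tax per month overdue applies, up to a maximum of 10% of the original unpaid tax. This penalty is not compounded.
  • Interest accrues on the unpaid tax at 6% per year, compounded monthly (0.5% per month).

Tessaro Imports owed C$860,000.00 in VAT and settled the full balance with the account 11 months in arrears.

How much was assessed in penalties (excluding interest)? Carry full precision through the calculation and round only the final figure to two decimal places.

C$86,000.00

Penalty (uncapped): 11 × 1.25% × C$860,000.00 = C$118,250.00; cap = 10% × C$860,000.00 = C$86,000.00 → penalty = C$86,000.00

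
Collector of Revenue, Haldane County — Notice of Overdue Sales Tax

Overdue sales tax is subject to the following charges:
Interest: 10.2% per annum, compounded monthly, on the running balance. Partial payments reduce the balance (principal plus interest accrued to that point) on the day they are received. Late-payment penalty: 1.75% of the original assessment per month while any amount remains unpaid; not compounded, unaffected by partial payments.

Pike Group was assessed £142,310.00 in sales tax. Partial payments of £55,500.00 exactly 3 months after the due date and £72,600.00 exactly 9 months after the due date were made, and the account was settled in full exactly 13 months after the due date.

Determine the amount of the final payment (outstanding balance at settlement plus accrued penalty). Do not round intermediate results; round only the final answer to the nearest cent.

£55,736.16

Monthly rate = 10.2% ÷ 12 = 0.85%
Balance at month 3: £142,310.0000 × (1 + 0.0085)^3 = £145,969.8381…
After £55,500.00 payment: £145,969.8381… − £55,500.00 = £90,469.8381…
Balance at month 9: £90,469.8381… × (1 + 0.0085)^6 = £95,182.9648…
After £72,600.00 payment: £95,182.9648… − £72,600.00 = £22,582.9648…
Balance at month 13: £22,582.9648… × (1 + 0.0085)^4 = £23,360.6309…
Penalty: 13 × 1.75% × £142,310.00 = £32,375.53…
Final settlement = outstanding balance + penalty = £23,360.6309… + £32,375.53… = £55,736.16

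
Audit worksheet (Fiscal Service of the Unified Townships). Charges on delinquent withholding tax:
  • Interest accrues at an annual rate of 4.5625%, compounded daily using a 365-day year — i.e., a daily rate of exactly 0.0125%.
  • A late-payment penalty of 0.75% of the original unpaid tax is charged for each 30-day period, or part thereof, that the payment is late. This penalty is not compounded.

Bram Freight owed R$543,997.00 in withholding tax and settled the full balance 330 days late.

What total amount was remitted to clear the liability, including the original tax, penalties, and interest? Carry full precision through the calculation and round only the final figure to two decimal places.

Penalty periods: ⌈330/30⌉ = 11; penalty = 11 × 0.75% × R$543,997.00 = R$44,879.75…
Interest: R$543,997.00 × ((1 + 0.000125)^330 − 1) = R$543,997.00 × 0.04210991… = R$22,907.6672…
Total = R$543,997.00 + R$44,879.7525 + R$22,907.6672… = R$611,784.42

R$611,784.42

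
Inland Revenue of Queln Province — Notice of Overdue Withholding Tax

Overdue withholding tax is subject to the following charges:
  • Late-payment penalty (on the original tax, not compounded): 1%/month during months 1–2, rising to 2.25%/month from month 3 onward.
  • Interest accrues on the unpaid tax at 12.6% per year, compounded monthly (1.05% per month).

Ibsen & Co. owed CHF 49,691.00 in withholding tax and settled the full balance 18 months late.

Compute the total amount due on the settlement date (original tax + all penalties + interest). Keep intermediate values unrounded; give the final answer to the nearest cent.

CHF 78,852.22

Penalty, months 1–2: 2 × 1% × CHF 49,691.00 = CHF 993.82
Penalty, months 3–18: 16 × 2.25% × CHF 49,691.00 = CHF 17,888.76
Interest: CHF 49,691.00 × ((1 + 0.0105)^18 − 1) = CHF 49,691.00 × 0.2068512… = CHF 10,278.6423…
Total = CHF 49,691.00 + CHF 18,882.5800 + CHF 10,278.6423… = CHF 78,852.22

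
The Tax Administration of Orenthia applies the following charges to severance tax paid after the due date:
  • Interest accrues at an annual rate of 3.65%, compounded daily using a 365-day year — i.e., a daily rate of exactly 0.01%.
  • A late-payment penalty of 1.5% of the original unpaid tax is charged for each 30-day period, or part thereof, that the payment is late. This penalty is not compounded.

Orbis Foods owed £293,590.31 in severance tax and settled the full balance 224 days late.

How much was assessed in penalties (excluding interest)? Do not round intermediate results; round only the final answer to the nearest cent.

£35,230.84

Penalty periods: ⌈224/30⌉ = 8; penalty = 8 × 1.5% × £293,590.31 = £35,230.84…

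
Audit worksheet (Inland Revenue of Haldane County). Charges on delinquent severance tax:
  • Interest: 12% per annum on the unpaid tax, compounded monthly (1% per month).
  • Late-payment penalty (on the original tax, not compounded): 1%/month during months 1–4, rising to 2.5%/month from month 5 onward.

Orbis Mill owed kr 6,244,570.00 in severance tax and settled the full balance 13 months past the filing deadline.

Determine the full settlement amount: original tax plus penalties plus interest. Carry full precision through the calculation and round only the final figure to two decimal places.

kr 8,761,714.21

Penalty, months 1–4: 4 × 1% × kr 6,244,570.00 = kr 249,782.80
Penalty, months 5–13: 9 × 2.5% × kr 6,244,570.00 = kr 1,405,028.25
Interest: kr 6,244,570.00 × ((1 + 0.01)^13 − 1) = kr 6,244,570.00 × 0.1380933… = kr 862,333.1562…
Total = kr 6,244,570.00 + kr 1,654,811.0500 + kr 862,333.1562… = kr 8,761,714.21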